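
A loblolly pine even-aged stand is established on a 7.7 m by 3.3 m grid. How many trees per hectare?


Formula: TPH = 10000 m^2/ha / (spacing_x * spacing_y)
Area per tree = 7.7 m * 3.3 m = 25.41 m^2
TPH = 10000 / 25.41 = 394 trees/ha

394


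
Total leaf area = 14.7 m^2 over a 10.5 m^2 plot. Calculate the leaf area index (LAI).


Formula: LAI = total leaf area / ground area  (dimensionless)
LAI = 14.7 m^2 / 10.5 m^2
LAI = 1.4

1.4


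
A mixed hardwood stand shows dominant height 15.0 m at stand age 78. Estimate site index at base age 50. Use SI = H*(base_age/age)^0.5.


Formula: SI = H_dom * (base_age / age)^0.5
Age ratio = 50 / 78 = 0.64103
sqrt(age_ratio) = 0.80064
SI = 15.0 * 0.80064 = 12.0 m

12.0


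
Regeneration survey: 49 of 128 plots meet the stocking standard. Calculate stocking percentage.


Formula: Stocking % = stocked plots / total plots * 100
Stocking = 49 / 128 * 100
Stocking = 0.3828 * 100 = 38.3%

38.3


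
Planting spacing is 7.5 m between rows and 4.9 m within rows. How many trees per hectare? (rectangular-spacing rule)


Formula: TPH = 10000 m^2/ha / (spacing_x * spacing_y)
Area per tree = 7.5 m * 4.9 m = 36.75 m^2
TPH = 10000 / 36.75 = 272 trees/ha

272


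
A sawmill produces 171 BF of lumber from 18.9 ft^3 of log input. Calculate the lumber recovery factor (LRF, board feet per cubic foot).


Formula: LRF = Lumber Output (BF) / Log Input (ft^3)
LRF = 171 BF / 18.9 ft^3
LRF = 9.05 BF/ft^3

9.05


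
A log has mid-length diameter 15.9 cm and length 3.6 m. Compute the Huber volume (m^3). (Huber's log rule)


Huber: V = Am * L,  Am = pi*(Dm/200)^2
Am = pi*(15.9/200)^2 = 0.019856 m^2
V = 0.019856*3.6 = 0.0715 m^3

0.0715


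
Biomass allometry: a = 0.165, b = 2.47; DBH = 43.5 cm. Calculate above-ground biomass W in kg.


Formula: W = a * DBH^b  (allometric power law)
DBH^b = 43.5^2.47 = 11144.7021
W = 0.165 * 11144.7021 = 1838.9 kg

1838.9


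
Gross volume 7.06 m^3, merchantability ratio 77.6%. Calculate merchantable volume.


Formula: MV = V_total * (merchantable_pct / 100)
Merchantable fraction = 77.6% / 100 = 0.776
MV = 7.06 m^3 * 0.776 = 5.479 m^3

5.479


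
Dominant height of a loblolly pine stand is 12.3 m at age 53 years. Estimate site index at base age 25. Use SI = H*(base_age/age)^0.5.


Formula: SI = H_dom * (base_age / age)^0.5
Age ratio = 25 / 53 = 0.4717
sqrt(age_ratio) = 0.6868
SI = 12.3 * 0.6868 = 8.4 m

8.4


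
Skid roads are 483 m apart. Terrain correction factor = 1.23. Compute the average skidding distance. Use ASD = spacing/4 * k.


Formula: ASD = (spacing / 4) * correction
Uncorrected distance = spacing / 4 = 483 / 4 = 120.75 m
ASD = 120.75 * 1.23 = 149 m

149


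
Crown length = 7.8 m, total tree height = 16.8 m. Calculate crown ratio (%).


Formula: Crown Ratio = (Crown Length / Total Height) * 100
CR = (7.8 m / 16.8 m) * 100
CR = 0.4643 * 100 = 46.4%

46.4


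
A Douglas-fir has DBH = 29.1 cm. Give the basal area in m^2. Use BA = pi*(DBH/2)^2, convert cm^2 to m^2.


Formula: BA = pi * (DBH/2)^2 / 10000  (cm^2 to m^2)
Radius = DBH/2 = 29.1/2 = 14.55 cm
BA = pi * 14.55^2 / 10000
   = 665.083 cm^2 / 10000
   = 0.0665 m^2

0.0665


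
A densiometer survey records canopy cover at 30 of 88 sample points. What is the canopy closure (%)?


Formula: Canopy closure = covered points / total points * 100
Closure = 30 / 88 * 100
Closure = 0.3409 * 100 = 34.1%

34.1


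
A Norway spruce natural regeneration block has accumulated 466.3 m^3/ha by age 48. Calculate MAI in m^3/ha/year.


Formula: MAI = Total Volume / Stand Age
MAI = 466.3 m^3/ha / 48 years
MAI = 9.71 m^3/ha/year

9.71


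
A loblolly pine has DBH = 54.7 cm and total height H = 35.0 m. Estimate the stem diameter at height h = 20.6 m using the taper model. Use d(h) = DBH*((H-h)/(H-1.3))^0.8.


Taper: d(h) = DBH * ((H - h) / (H - 1.3))^0.8
Numerator = H - h = 35.0 - 20.6 = 14.4 m
Denominator = H - 1.3 = 35.0 - 1.3 = 33.7 m
Ratio = 14.4 / 33.7 = 0.4273
d = 54.7 * 0.4273^0.8 = 27.7 cm

27.7


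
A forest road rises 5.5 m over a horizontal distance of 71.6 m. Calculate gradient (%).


Formula: Gradient = rise / run * 100
Gradient = 5.5 / 71.6 * 100 = 7.7%

7.7


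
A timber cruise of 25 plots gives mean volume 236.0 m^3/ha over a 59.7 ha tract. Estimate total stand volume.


Formula: Total Volume = Mean Volume per ha * Total Area
Total Volume = 236.0 m^3/ha * 59.7 ha
Total Volume = 14089 m^3

14089


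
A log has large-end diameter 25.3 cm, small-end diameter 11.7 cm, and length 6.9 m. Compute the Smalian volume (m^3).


Smalian: V = (A1 + A2)/2 * L,  A = pi*(D/200)^2
A1 = pi*(25.3/200)^2 = 0.050273 m^2
A2 = pi*(11.7/200)^2 = 0.010751 m^2
V = (0.050273+0.010751)/2*6.9 = 0.2105 m^3

0.2105


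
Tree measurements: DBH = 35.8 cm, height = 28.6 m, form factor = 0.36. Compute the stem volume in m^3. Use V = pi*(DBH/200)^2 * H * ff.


Formula: V = pi * (DBH/200)^2 * H * ff
Radius = DBH/200 = 35.8/200 = 0.179 m
Radius^2 = 0.179^2 = 0.032041 m^2
V = pi * 0.032041 * 28.6 * 0.36
V = 1.036 m^3

1.036


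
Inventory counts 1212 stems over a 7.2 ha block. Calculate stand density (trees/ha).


Formula: Stand Density = N_trees / Area_ha
Density = 1212 trees / 7.2 ha
Density = 168 trees/ha

168


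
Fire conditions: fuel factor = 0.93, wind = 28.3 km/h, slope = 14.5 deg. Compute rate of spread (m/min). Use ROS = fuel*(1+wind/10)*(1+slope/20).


Formula: ROS = fuel * (1 + wind/10) * (1 + slope/20)
Wind factor = 1 + 28.3/10 = 3.83
Slope factor = 1 + 14.5/20 = 1.725
ROS = 0.93 * 3.83 * 1.725 = 6.14 m/min

6.14


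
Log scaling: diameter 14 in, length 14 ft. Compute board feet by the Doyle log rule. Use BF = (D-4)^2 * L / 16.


Doyle: BF = (D - 4)^2 * L / 16
Adjusted diameter = 14 - 4 = 10 in
(D-4)^2 = 10^2 = 100
BF = 100 * 14 / 16 = 88 BF

88


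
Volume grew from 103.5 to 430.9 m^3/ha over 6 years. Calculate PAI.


Formula: PAI = (V_T2 - V_T1) / (T2 - T1)
Volume increment = 430.9 - 103.5 = 327.4 m^3/ha
PAI = 327.4 / 6 = 54.57 m^3/ha/year

54.57


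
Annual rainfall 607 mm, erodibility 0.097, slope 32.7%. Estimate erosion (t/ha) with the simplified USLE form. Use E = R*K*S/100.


Formula: E = R * K * S / 100  (simplified USLE)
R * K = 607 * 0.097 = 58.879
E = 58.879 * 32.7 / 100 = 19.25 t/ha

19.25


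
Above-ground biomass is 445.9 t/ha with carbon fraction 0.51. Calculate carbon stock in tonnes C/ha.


Formula: Carbon Stock = Biomass * Carbon Fraction
C = 445.9 t/ha * 0.51
C = 227.4 t C/ha

227.4


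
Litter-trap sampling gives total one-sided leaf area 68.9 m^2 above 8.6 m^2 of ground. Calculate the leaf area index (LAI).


Formula: LAI = total leaf area / ground area  (dimensionless)
LAI = 68.9 m^2 / 8.6 m^2
LAI = 8.01

8.01


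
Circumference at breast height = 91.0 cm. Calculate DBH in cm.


Formula: DBH = C / pi
DBH = 91.0 / pi
pi = 3.14159...
DBH = 29.0 cm

29.0


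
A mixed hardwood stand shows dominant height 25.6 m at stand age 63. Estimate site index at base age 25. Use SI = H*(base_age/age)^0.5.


Formula: SI = H_dom * (base_age / age)^0.5
Age ratio = 25 / 63 = 0.39683
sqrt(age_ratio) = 0.62994
SI = 25.6 * 0.62994 = 16.1 m

16.1


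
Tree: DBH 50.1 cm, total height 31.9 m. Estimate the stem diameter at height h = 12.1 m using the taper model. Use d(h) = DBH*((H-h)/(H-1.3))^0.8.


Taper: d(h) = DBH * ((H - h) / (H - 1.3))^0.8
Numerator = H - h = 31.9 - 12.1 = 19.8 m
Denominator = H - 1.3 = 31.9 - 1.3 = 30.6 m
Ratio = 19.8 / 30.6 = 0.64706
d = 50.1 * 0.64706^0.8 = 35.4 cm

35.4


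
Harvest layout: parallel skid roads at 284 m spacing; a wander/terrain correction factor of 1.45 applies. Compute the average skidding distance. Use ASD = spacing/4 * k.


Formula: ASD = (spacing / 4) * correction
Uncorrected distance = spacing / 4 = 284 / 4 = 71 m
ASD = 71 * 1.45 = 103 m

103


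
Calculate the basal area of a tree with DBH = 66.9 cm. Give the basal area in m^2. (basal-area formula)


Formula: BA = pi * (DBH/2)^2 / 10000  (cm^2 to m^2)
Radius = DBH/2 = 66.9/2 = 33.45 cm
BA = pi * 33.45^2 / 10000
   = 3515.1359 cm^2 / 10000
   = 0.3515 m^2

0.3515


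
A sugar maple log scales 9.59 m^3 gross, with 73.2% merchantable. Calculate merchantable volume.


Formula: MV = V_total * (merchantable_pct / 100)
Merchantable fraction = 73.2% / 100 = 0.732
MV = 9.59 m^3 * 0.732 = 7.02 m^3

7.02


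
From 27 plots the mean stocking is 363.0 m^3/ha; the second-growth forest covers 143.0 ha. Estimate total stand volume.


Formula: Total Volume = Mean Volume per ha * Total Area
Total Volume = 363.0 m^3/ha * 143.0 ha
Total Volume = 51909 m^3

51909


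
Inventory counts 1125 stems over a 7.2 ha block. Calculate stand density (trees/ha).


Formula: Stand Density = N_trees / Area_ha
Density = 1125 trees / 7.2 ha
Density = 156 trees/ha

156


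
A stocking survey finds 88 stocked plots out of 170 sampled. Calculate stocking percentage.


Formula: Stocking % = stocked plots / total plots * 100
Stocking = 88 / 170 * 100
Stocking = 0.5176 * 100 = 51.8%

51.8


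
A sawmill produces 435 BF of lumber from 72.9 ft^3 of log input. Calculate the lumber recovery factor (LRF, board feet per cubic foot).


Formula: LRF = Lumber Output (BF) / Log Input (ft^3)
LRF = 435 BF / 72.9 ft^3
LRF = 5.97 BF/ft^3

5.97


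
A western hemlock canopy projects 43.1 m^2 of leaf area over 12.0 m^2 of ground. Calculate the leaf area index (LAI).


Formula: LAI = total leaf area / ground area  (dimensionless)
LAI = 43.1 m^2 / 12.0 m^2
LAI = 3.59

3.59


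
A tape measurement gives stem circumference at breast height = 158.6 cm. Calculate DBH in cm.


Formula: DBH = C / pi
DBH = 158.6 / pi
pi = 3.14159...
DBH = 50.5 cm

50.5


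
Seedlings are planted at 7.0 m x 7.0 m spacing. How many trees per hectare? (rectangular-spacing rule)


Formula: TPH = 10000 m^2/ha / (spacing_x * spacing_y)
Area per tree = 7.0 m * 7.0 m = 49.0 m^2
TPH = 10000 / 49.0 = 204 trees/ha

204


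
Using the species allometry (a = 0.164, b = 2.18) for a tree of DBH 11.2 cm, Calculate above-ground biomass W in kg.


Formula: W = a * DBH^b  (allometric power law)
DBH^b = 11.2^2.18 = 193.7739
W = 0.164 * 193.7739 = 31.8 kg

31.8


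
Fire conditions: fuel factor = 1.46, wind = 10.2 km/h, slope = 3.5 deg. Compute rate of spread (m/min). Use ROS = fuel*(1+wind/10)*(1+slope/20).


Formula: ROS = fuel * (1 + wind/10) * (1 + slope/20)
Wind factor = 1 + 10.2/10 = 2.02
Slope factor = 1 + 3.5/20 = 1.175
ROS = 1.46 * 2.02 * 1.175 = 3.47 m/min

3.47


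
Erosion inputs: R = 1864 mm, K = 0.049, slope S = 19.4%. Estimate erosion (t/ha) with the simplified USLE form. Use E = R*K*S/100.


Formula: E = R * K * S / 100  (simplified USLE)
R * K = 1864 * 0.049 = 91.336
E = 91.336 * 19.4 / 100 = 17.72 t/ha

17.72


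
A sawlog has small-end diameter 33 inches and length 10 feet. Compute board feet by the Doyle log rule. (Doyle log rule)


Doyle: BF = (D - 4)^2 * L / 16
Adjusted diameter = 33 - 4 = 29 in
(D-4)^2 = 29^2 = 841
BF = 841 * 10 / 16 = 526 BF

526


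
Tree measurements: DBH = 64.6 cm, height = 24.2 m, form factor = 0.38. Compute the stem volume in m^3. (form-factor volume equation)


Formula: V = pi * (DBH/200)^2 * H * ff
Radius = DBH/200 = 64.6/200 = 0.323 m
Radius^2 = 0.323^2 = 0.104329 m^2
V = pi * 0.104329 * 24.2 * 0.38
V = 3.014 m^3

3.014


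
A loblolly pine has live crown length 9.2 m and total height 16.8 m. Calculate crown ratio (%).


Formula: Crown Ratio = (Crown Length / Total Height) * 100
CR = (9.2 m / 16.8 m) * 100
CR = 0.5476 * 100 = 54.8%

54.8


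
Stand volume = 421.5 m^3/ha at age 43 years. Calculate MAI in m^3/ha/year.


Formula: MAI = Total Volume / Stand Age
MAI = 421.5 m^3/ha / 43 years
MAI = 9.8 m^3/ha/year

9.8


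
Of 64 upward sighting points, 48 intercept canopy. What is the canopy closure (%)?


Formula: Canopy closure = covered points / total points * 100
Closure = 48 / 64 * 100
Closure = 0.75 * 100 = 75.0%

75.0


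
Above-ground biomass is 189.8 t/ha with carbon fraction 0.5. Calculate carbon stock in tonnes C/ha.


Formula: Carbon Stock = Biomass * Carbon Fraction
C = 189.8 t/ha * 0.5
C = 94.9 t C/ha

94.9


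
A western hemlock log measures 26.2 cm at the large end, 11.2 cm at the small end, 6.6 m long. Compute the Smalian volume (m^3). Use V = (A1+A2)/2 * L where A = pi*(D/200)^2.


Smalian: V = (A1 + A2)/2 * L,  A = pi*(D/200)^2
A1 = pi*(26.2/200)^2 = 0.053913 m^2
A2 = pi*(11.2/200)^2 = 0.009852 m^2
V = (0.053913+0.009852)/2*6.6 = 0.2104 m^3

0.2104


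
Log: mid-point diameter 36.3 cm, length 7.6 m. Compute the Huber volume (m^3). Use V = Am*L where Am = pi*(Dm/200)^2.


Huber: V = Am * L,  Am = pi*(Dm/200)^2
Am = pi*(36.3/200)^2 = 0.103491 m^2
V = 0.103491*7.6 = 0.7865 m^3

0.7865


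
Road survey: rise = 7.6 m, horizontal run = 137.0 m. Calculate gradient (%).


Formula: Gradient = rise / run * 100
Gradient = 7.6 / 137.0 * 100 = 5.5%

5.5


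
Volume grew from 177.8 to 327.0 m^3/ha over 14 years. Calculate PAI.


Formula: PAI = (V_T2 - V_T1) / (T2 - T1)
Volume increment = 327.0 - 177.8 = 149.2 m^3/ha
PAI = 149.2 / 14 = 10.66 m^3/ha/year

10.66


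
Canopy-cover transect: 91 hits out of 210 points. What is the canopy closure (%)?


Formula: Canopy closure = covered points / total points * 100
Closure = 91 / 210 * 100
Closure = 0.4333 * 100 = 43.3%

43.3


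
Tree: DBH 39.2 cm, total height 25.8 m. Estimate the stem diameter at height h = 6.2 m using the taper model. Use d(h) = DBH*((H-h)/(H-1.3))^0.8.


Taper: d(h) = DBH * ((H - h) / (H - 1.3))^0.8
Numerator = H - h = 25.8 - 6.2 = 19.6 m
Denominator = H - 1.3 = 25.8 - 1.3 = 24.5 m
Ratio = 19.6 / 24.5 = 0.8
d = 39.2 * 0.8^0.8 = 32.8 cm

32.8


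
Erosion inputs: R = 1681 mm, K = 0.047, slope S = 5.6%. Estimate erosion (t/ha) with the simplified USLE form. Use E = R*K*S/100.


Formula: E = R * K * S / 100  (simplified USLE)
R * K = 1681 * 0.047 = 79.007
E = 79.007 * 5.6 / 100 = 4.42 t/ha

4.42


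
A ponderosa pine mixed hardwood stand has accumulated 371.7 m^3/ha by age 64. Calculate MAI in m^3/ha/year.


Formula: MAI = Total Volume / Stand Age
MAI = 371.7 m^3/ha / 64 years
MAI = 5.81 m^3/ha/year

5.81


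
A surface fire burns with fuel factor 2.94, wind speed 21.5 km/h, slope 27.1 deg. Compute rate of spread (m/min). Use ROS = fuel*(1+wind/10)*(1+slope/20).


Formula: ROS = fuel * (1 + wind/10) * (1 + slope/20)
Wind factor = 1 + 21.5/10 = 3.15
Slope factor = 1 + 27.1/20 = 2.355
ROS = 2.94 * 3.15 * 2.355 = 21.81 m/min

21.81


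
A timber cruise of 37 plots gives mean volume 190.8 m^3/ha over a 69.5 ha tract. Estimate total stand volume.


Formula: Total Volume = Mean Volume per ha * Total Area
Total Volume = 190.8 m^3/ha * 69.5 ha
Total Volume = 13261 m^3

13261


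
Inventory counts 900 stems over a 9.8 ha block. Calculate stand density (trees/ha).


Formula: Stand Density = N_trees / Area_ha
Density = 900 trees / 9.8 ha
Density = 92 trees/ha

92


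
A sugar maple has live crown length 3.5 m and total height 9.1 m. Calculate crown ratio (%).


Formula: Crown Ratio = (Crown Length / Total Height) * 100
CR = (3.5 m / 9.1 m) * 100
CR = 0.3846 * 100 = 38.5%

38.5


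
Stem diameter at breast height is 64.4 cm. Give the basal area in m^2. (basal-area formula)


Formula: BA = pi * (DBH/2)^2 / 10000  (cm^2 to m^2)
Radius = DBH/2 = 64.4/2 = 32.2 cm
BA = pi * 32.2^2 / 10000
   = 3257.3289 cm^2 / 10000
   = 0.3257 m^2

0.3257


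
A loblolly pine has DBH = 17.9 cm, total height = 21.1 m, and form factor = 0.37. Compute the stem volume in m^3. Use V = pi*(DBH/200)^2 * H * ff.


Formula: V = pi * (DBH/200)^2 * H * ff
Radius = DBH/200 = 17.9/200 = 0.0895 m
Radius^2 = 0.0895^2 = 0.00801025 m^2
V = pi * 0.00801025 * 21.1 * 0.37
V = 0.196 m^3

0.196


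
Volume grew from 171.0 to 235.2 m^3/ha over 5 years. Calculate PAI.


Formula: PAI = (V_T2 - V_T1) / (T2 - T1)
Volume increment = 235.2 - 171.0 = 64.2 m^3/ha
PAI = 64.2 / 5 = 12.84 m^3/ha/year

12.84


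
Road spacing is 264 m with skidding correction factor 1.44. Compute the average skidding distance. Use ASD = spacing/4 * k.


Formula: ASD = (spacing / 4) * correction
Uncorrected distance = spacing / 4 = 264 / 4 = 66 m
ASD = 66 * 1.44 = 95 m

95


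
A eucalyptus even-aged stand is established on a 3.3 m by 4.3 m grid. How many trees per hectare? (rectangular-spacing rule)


Formula: TPH = 10000 m^2/ha / (spacing_x * spacing_y)
Area per tree = 3.3 m * 4.3 m = 14.19 m^2
TPH = 10000 / 14.19 = 705 trees/ha

705


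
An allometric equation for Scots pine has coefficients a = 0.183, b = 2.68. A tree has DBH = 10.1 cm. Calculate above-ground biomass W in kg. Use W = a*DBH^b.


Formula: W = a * DBH^b  (allometric power law)
DBH^b = 10.1^2.68 = 491.5654
W = 0.183 * 491.5654 = 90.0 kg

90.0


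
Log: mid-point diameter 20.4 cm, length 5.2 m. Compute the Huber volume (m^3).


Huber: V = Am * L,  Am = pi*(Dm/200)^2
Am = pi*(20.4/200)^2 = 0.032685 m^2
V = 0.032685*5.2 = 0.17 m^3

0.17


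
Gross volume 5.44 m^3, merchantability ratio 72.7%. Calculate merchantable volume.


Formula: MV = V_total * (merchantable_pct / 100)
Merchantable fraction = 72.7% / 100 = 0.727
MV = 5.44 m^3 * 0.727 = 3.955 m^3

3.955


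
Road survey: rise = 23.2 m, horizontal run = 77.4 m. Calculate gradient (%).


Formula: Gradient = rise / run * 100
Gradient = 23.2 / 77.4 * 100 = 30.0%

30.0


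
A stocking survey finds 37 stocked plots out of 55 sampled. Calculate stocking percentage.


Formula: Stocking % = stocked plots / total plots * 100
Stocking = 37 / 55 * 100
Stocking = 0.6727 * 100 = 67.3%

67.3


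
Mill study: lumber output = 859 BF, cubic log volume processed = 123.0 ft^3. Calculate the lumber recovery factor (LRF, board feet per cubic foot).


Formula: LRF = Lumber Output (BF) / Log Input (ft^3)
LRF = 859 BF / 123.0 ft^3
LRF = 6.98 BF/ft^3

6.98


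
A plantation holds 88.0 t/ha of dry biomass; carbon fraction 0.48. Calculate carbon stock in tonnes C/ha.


Formula: Carbon Stock = Biomass * Carbon Fraction
C = 88.0 t/ha * 0.48
C = 42.2 t C/ha

42.2


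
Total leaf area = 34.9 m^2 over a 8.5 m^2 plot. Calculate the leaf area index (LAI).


Formula: LAI = total leaf area / ground area  (dimensionless)
LAI = 34.9 m^2 / 8.5 m^2
LAI = 4.11

4.11


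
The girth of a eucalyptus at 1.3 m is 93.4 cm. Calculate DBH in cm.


Formula: DBH = C / pi
DBH = 93.4 / pi
pi = 3.14159...
DBH = 29.7 cm

29.7


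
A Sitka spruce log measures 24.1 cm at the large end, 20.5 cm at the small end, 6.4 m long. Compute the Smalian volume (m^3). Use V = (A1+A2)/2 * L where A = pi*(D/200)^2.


Smalian: V = (A1 + A2)/2 * L,  A = pi*(D/200)^2
A1 = pi*(24.1/200)^2 = 0.045617 m^2
A2 = pi*(20.5/200)^2 = 0.033006 m^2
V = (0.045617+0.033006)/2*6.4 = 0.2516 m^3

0.2516


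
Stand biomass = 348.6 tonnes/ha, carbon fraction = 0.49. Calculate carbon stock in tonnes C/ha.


Formula: Carbon Stock = Biomass * Carbon Fraction
C = 348.6 t/ha * 0.49
C = 170.8 t C/ha

170.8


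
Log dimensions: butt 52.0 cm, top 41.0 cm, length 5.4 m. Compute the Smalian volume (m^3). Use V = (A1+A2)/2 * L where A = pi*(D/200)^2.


Smalian: V = (A1 + A2)/2 * L,  A = pi*(D/200)^2
A1 = pi*(52.0/200)^2 = 0.212372 m^2
A2 = pi*(41.0/200)^2 = 0.132025 m^2
V = (0.212372+0.132025)/2*5.4 = 0.9299 m^3

0.9299


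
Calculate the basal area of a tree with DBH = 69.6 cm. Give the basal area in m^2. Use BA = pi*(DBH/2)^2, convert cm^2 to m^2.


Formula: BA = pi * (DBH/2)^2 / 10000  (cm^2 to m^2)
Radius = DBH/2 = 69.6/2 = 34.8 cm
BA = pi * 34.8^2 / 10000
   = 3804.5944 cm^2 / 10000
   = 0.3805 m^2

0.3805


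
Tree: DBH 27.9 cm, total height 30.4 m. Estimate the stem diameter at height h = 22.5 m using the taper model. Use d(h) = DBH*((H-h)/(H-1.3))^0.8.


Taper: d(h) = DBH * ((H - h) / (H - 1.3))^0.8
Numerator = H - h = 30.4 - 22.5 = 7.9 m
Denominator = H - 1.3 = 30.4 - 1.3 = 29.1 m
Ratio = 7.9 / 29.1 = 0.27148
d = 27.9 * 0.27148^0.8 = 9.8 cm

9.8


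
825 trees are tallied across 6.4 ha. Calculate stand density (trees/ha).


Formula: Stand Density = N_trees / Area_ha
Density = 825 trees / 6.4 ha
Density = 129 trees/ha

129


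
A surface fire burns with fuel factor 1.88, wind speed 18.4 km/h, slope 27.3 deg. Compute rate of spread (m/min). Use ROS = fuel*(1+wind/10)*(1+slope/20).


Formula: ROS = fuel * (1 + wind/10) * (1 + slope/20)
Wind factor = 1 + 18.4/10 = 2.84
Slope factor = 1 + 27.3/20 = 2.365
ROS = 1.88 * 2.84 * 2.365 = 12.63 m/min

12.63


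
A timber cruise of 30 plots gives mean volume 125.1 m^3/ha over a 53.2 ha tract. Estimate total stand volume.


Formula: Total Volume = Mean Volume per ha * Total Area
Total Volume = 125.1 m^3/ha * 53.2 ha
Total Volume = 6655 m^3

6655


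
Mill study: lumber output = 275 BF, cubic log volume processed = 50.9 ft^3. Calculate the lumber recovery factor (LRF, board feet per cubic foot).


Formula: LRF = Lumber Output (BF) / Log Input (ft^3)
LRF = 275 BF / 50.9 ft^3
LRF = 5.4 BF/ft^3

5.4


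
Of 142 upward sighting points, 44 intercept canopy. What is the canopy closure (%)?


Formula: Canopy closure = covered points / total points * 100
Closure = 44 / 142 * 100
Closure = 0.3099 * 100 = 31.0%

31.0


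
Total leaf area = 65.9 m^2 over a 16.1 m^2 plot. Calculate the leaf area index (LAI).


Formula: LAI = total leaf area / ground area  (dimensionless)
LAI = 65.9 m^2 / 16.1 m^2
LAI = 4.09

4.09


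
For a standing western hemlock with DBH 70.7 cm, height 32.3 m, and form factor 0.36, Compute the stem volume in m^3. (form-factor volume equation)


Formula: V = pi * (DBH/200)^2 * H * ff
Radius = DBH/200 = 70.7/200 = 0.3535 m
Radius^2 = 0.3535^2 = 0.12496225 m^2
V = pi * 0.12496225 * 32.3 * 0.36
V = 4.565 m^3

4.565


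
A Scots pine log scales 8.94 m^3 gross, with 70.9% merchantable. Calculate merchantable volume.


Formula: MV = V_total * (merchantable_pct / 100)
Merchantable fraction = 70.9% / 100 = 0.709
MV = 8.94 m^3 * 0.709 = 6.338 m^3

6.338


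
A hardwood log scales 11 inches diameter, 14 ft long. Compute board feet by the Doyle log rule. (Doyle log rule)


Doyle: BF = (D - 4)^2 * L / 16
Adjusted diameter = 11 - 4 = 7 in
(D-4)^2 = 7^2 = 49
BF = 49 * 14 / 16 = 43 BF

43


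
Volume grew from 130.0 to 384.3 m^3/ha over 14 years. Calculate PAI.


Formula: PAI = (V_T2 - V_T1) / (T2 - T1)
Volume increment = 384.3 - 130.0 = 254.3 m^3/ha
PAI = 254.3 / 14 = 18.16 m^3/ha/year

18.16


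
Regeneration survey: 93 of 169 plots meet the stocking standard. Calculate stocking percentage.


Formula: Stocking % = stocked plots / total plots * 100
Stocking = 93 / 169 * 100
Stocking = 0.5503 * 100 = 55.0%

55.0


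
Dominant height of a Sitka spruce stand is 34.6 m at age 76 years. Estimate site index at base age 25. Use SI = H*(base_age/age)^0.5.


Formula: SI = H_dom * (base_age / age)^0.5
Age ratio = 25 / 76 = 0.32895
sqrt(age_ratio) = 0.57354
SI = 34.6 * 0.57354 = 19.8 m

19.8


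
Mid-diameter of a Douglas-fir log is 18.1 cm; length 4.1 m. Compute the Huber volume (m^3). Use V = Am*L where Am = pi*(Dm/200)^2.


Huber: V = Am * L,  Am = pi*(Dm/200)^2
Am = pi*(18.1/200)^2 = 0.02573 m^2
V = 0.02573*4.1 = 0.1055 m^3

0.1055


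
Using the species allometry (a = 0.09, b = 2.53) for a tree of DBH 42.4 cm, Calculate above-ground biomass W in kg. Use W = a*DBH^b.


Formula: W = a * DBH^b  (allometric power law)
DBH^b = 42.4^2.53 = 13098.9238
W = 0.09 * 13098.9238 = 1178.9 kg

1178.9


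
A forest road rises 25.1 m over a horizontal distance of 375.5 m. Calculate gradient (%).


Formula: Gradient = rise / run * 100
Gradient = 25.1 / 375.5 * 100 = 6.7%

6.7


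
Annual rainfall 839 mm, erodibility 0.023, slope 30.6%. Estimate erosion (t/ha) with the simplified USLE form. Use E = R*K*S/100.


Formula: E = R * K * S / 100  (simplified USLE)
R * K = 839 * 0.023 = 19.297
E = 19.297 * 30.6 / 100 = 5.9 t/ha

5.9


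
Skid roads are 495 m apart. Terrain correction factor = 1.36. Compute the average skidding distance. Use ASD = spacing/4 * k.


Formula: ASD = (spacing / 4) * correction
Uncorrected distance = spacing / 4 = 495 / 4 = 123.75 m
ASD = 123.75 * 1.36 = 168 m

168


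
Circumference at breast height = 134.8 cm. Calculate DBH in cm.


Formula: DBH = C / pi
DBH = 134.8 / pi
pi = 3.14159...
DBH = 42.9 cm

42.9


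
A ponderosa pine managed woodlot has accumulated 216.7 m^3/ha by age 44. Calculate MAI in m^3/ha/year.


Formula: MAI = Total Volume / Stand Age
MAI = 216.7 m^3/ha / 44 years
MAI = 4.93 m^3/ha/year

4.93


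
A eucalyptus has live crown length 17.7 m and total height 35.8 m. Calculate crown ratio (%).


Formula: Crown Ratio = (Crown Length / Total Height) * 100
CR = (17.7 m / 35.8 m) * 100
CR = 0.4944 * 100 = 49.4%

49.4


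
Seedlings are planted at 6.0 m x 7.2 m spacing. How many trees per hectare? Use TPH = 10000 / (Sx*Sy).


Formula: TPH = 10000 m^2/ha / (spacing_x * spacing_y)
Area per tree = 6.0 m * 7.2 m = 43.2 m^2
TPH = 10000 / 43.2 = 231 trees/ha

231


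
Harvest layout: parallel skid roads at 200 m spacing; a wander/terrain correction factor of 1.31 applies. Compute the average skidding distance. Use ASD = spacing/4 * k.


Formula: ASD = (spacing / 4) * correction
Uncorrected distance = spacing / 4 = 200 / 4 = 50 m
ASD = 50 * 1.31 = 66 m

66


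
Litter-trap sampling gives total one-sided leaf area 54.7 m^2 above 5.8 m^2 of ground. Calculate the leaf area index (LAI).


Formula: LAI = total leaf area / ground area  (dimensionless)
LAI = 54.7 m^2 / 5.8 m^2
LAI = 9.43

9.43


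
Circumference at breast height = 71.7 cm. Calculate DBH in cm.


Formula: DBH = C / pi
DBH = 71.7 / pi
pi = 3.14159...
DBH = 22.8 cm

22.8


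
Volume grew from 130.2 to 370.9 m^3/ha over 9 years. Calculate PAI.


Formula: PAI = (V_T2 - V_T1) / (T2 - T1)
Volume increment = 370.9 - 130.2 = 240.7 m^3/ha
PAI = 240.7 / 9 = 26.74 m^3/ha/year

26.74


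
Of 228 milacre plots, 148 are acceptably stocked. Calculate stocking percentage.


Formula: Stocking % = stocked plots / total plots * 100
Stocking = 148 / 228 * 100
Stocking = 0.6491 * 100 = 64.9%

64.9


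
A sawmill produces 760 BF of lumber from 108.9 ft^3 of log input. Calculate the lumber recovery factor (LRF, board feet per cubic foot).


Formula: LRF = Lumber Output (BF) / Log Input (ft^3)
LRF = 760 BF / 108.9 ft^3
LRF = 6.98 BF/ft^3

6.98


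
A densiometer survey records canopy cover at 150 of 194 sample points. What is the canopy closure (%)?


Formula: Canopy closure = covered points / total points * 100
Closure = 150 / 194 * 100
Closure = 0.7732 * 100 = 77.3%

77.3


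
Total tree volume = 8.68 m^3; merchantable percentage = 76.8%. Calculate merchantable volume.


Formula: MV = V_total * (merchantable_pct / 100)
Merchantable fraction = 76.8% / 100 = 0.768
MV = 8.68 m^3 * 0.768 = 6.666 m^3

6.666


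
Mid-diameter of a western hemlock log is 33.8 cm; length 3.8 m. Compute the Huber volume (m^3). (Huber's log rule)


Huber: V = Am * L,  Am = pi*(Dm/200)^2
Am = pi*(33.8/200)^2 = 0.089727 m^2
V = 0.089727*3.8 = 0.341 m^3

0.341


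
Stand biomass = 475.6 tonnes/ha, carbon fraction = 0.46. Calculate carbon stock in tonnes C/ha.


Formula: Carbon Stock = Biomass * Carbon Fraction
C = 475.6 t/ha * 0.46
C = 218.8 t C/ha

218.8


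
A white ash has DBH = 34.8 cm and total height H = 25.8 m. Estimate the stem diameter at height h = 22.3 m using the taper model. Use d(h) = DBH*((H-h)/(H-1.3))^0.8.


Taper: d(h) = DBH * ((H - h) / (H - 1.3))^0.8
Numerator = H - h = 25.8 - 22.3 = 3.5 m
Denominator = H - 1.3 = 25.8 - 1.3 = 24.5 m
Ratio = 3.5 / 24.5 = 0.14286
d = 34.8 * 0.14286^0.8 = 7.3 cm

7.3


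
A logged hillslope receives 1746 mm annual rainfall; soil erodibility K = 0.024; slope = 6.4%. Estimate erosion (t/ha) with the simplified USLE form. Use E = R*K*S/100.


Formula: E = R * K * S / 100  (simplified USLE)
R * K = 1746 * 0.024 = 41.904
E = 41.904 * 6.4 / 100 = 2.68 t/ha

2.68


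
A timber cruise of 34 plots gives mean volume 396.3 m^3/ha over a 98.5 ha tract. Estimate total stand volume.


Formula: Total Volume = Mean Volume per ha * Total Area
Total Volume = 396.3 m^3/ha * 98.5 ha
Total Volume = 39036 m^3

39036


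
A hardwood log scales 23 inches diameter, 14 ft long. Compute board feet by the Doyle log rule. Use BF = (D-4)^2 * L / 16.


Doyle: BF = (D - 4)^2 * L / 16
Adjusted diameter = 23 - 4 = 19 in
(D-4)^2 = 19^2 = 361
BF = 361 * 14 / 16 = 316 BF

316


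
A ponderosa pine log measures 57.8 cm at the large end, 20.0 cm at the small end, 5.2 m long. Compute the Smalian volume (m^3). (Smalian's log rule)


Smalian: V = (A1 + A2)/2 * L,  A = pi*(D/200)^2
A1 = pi*(57.8/200)^2 = 0.262389 m^2
A2 = pi*(20.0/200)^2 = 0.031416 m^2
V = (0.262389+0.031416)/2*5.2 = 0.7639 m^3

0.7639


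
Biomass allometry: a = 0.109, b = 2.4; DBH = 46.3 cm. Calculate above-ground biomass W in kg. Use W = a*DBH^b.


Formula: W = a * DBH^b  (allometric power law)
DBH^b = 46.3^2.4 = 9940.183
W = 0.109 * 9940.183 = 1083.5 kg

1083.5


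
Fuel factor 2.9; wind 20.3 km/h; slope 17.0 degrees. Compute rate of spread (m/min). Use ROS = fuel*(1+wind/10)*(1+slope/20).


Formula: ROS = fuel * (1 + wind/10) * (1 + slope/20)
Wind factor = 1 + 20.3/10 = 3.03
Slope factor = 1 + 17.0/20 = 1.85
ROS = 2.9 * 3.03 * 1.85 = 16.26 m/min

16.26


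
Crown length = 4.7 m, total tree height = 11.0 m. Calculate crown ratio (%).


Formula: Crown Ratio = (Crown Length / Total Height) * 100
CR = (4.7 m / 11.0 m) * 100
CR = 0.4273 * 100 = 42.7%

42.7


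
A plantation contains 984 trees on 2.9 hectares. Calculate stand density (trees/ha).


Formula: Stand Density = N_trees / Area_ha
Density = 984 trees / 2.9 ha
Density = 339 trees/ha

339


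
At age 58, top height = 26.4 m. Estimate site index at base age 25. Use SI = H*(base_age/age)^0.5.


Formula: SI = H_dom * (base_age / age)^0.5
Age ratio = 25 / 58 = 0.43103
sqrt(age_ratio) = 0.65653
SI = 26.4 * 0.65653 = 17.3 m

17.3


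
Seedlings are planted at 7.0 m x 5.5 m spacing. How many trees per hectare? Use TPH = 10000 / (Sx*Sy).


Formula: TPH = 10000 m^2/ha / (spacing_x * spacing_y)
Area per tree = 7.0 m * 5.5 m = 38.5 m^2
TPH = 10000 / 38.5 = 260 trees/ha

260


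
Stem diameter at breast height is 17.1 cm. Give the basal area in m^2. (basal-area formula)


Formula: BA = pi * (DBH/2)^2 / 10000  (cm^2 to m^2)
Radius = DBH/2 = 17.1/2 = 8.55 cm
BA = pi * 8.55^2 / 10000
   = 229.6583 cm^2 / 10000
   = 0.023 m^2

0.023


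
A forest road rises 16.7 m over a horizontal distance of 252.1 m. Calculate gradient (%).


Formula: Gradient = rise / run * 100
Gradient = 16.7 / 252.1 * 100 = 6.6%

6.6


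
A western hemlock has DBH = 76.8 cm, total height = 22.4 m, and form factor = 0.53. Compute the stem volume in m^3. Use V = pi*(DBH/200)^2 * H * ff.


Formula: V = pi * (DBH/200)^2 * H * ff
Radius = DBH/200 = 76.8/200 = 0.384 m
Radius^2 = 0.384^2 = 0.147456 m^2
V = pi * 0.147456 * 22.4 * 0.53
V = 5.5 m^3

5.5


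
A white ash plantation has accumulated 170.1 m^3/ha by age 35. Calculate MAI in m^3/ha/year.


Formula: MAI = Total Volume / Stand Age
MAI = 170.1 m^3/ha / 35 years
MAI = 4.86 m^3/ha/year

4.86


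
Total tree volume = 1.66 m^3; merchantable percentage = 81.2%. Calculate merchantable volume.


Formula: MV = V_total * (merchantable_pct / 100)
Merchantable fraction = 81.2% / 100 = 0.812
MV = 1.66 m^3 * 0.812 = 1.348 m^3

1.348


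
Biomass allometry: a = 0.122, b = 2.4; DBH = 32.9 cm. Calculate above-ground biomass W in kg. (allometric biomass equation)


Formula: W = a * DBH^b  (allometric power law)
DBH^b = 32.9^2.4 = 4377.9435
W = 0.122 * 4377.9435 = 534.1 kg

534.1


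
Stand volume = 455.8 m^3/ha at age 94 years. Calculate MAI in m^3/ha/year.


Formula: MAI = Total Volume / Stand Age
MAI = 455.8 m^3/ha / 94 years
MAI = 4.85 m^3/ha/year

4.85


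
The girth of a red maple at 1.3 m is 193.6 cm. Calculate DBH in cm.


Formula: DBH = C / pi
DBH = 193.6 / pi
pi = 3.14159...
DBH = 61.6 cm

61.6


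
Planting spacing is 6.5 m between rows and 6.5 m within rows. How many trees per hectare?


Formula: TPH = 10000 m^2/ha / (spacing_x * spacing_y)
Area per tree = 6.5 m * 6.5 m = 42.25 m^2
TPH = 10000 / 42.25 = 237 trees/ha

237


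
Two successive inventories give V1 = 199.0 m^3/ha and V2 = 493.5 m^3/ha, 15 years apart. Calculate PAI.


Formula: PAI = (V_T2 - V_T1) / (T2 - T1)
Volume increment = 493.5 - 199.0 = 294.5 m^3/ha
PAI = 294.5 / 15 = 19.63 m^3/ha/year

19.63


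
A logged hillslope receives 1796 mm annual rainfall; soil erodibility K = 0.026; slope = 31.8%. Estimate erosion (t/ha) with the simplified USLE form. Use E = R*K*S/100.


Formula: E = R * K * S / 100  (simplified USLE)
R * K = 1796 * 0.026 = 46.696
E = 46.696 * 31.8 / 100 = 14.85 t/ha

14.85


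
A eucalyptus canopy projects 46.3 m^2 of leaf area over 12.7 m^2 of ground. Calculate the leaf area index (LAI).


Formula: LAI = total leaf area / ground area  (dimensionless)
LAI = 46.3 m^2 / 12.7 m^2
LAI = 3.65

3.65


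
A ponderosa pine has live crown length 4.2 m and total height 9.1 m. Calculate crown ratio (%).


Formula: Crown Ratio = (Crown Length / Total Height) * 100
CR = (4.2 m / 9.1 m) * 100
CR = 0.4615 * 100 = 46.2%

46.2


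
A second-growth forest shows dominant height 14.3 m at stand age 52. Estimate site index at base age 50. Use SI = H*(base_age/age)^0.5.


Formula: SI = H_dom * (base_age / age)^0.5
Age ratio = 50 / 52 = 0.96154
sqrt(age_ratio) = 0.98058
SI = 14.3 * 0.98058 = 14.0 m

14.0


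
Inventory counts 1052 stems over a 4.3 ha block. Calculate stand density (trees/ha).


Formula: Stand Density = N_trees / Area_ha
Density = 1052 trees / 4.3 ha
Density = 245 trees/ha

245


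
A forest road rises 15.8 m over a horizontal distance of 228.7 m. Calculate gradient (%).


Formula: Gradient = rise / run * 100
Gradient = 15.8 / 228.7 * 100 = 6.9%

6.9


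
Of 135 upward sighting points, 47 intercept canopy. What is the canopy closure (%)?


Formula: Canopy closure = covered points / total points * 100
Closure = 47 / 135 * 100
Closure = 0.3481 * 100 = 34.8%

34.8


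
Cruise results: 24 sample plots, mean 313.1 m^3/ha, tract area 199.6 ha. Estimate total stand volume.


Formula: Total Volume = Mean Volume per ha * Total Area
Total Volume = 313.1 m^3/ha * 199.6 ha
Total Volume = 62495 m^3

62495


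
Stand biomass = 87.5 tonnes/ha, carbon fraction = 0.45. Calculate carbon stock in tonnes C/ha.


Formula: Carbon Stock = Biomass * Carbon Fraction
C = 87.5 t/ha * 0.45
C = 39.4 t C/ha

39.4


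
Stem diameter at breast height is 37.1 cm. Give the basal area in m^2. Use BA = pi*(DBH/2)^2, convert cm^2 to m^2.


Formula: BA = pi * (DBH/2)^2 / 10000  (cm^2 to m^2)
Radius = DBH/2 = 37.1/2 = 18.55 cm
BA = pi * 18.55^2 / 10000
   = 1081.0299 cm^2 / 10000
   = 0.1081 m^2

0.1081


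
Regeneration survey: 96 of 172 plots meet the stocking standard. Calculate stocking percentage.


Formula: Stocking % = stocked plots / total plots * 100
Stocking = 96 / 172 * 100
Stocking = 0.5581 * 100 = 55.8%

55.8


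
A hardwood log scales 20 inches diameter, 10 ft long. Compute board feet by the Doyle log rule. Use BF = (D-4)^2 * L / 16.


Doyle: BF = (D - 4)^2 * L / 16
Adjusted diameter = 20 - 4 = 16 in
(D-4)^2 = 16^2 = 256
BF = 256 * 10 / 16 = 160 BF

160


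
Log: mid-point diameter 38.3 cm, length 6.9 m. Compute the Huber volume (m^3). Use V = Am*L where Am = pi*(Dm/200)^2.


Huber: V = Am * L,  Am = pi*(Dm/200)^2
Am = pi*(38.3/200)^2 = 0.115209 m^2
V = 0.115209*6.9 = 0.7949 m^3

0.7949


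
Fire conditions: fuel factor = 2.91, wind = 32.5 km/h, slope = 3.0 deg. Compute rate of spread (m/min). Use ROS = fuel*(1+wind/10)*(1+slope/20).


Formula: ROS = fuel * (1 + wind/10) * (1 + slope/20)
Wind factor = 1 + 32.5/10 = 4.25
Slope factor = 1 + 3.0/20 = 1.15
ROS = 2.91 * 4.25 * 1.15 = 14.22 m/min

14.22


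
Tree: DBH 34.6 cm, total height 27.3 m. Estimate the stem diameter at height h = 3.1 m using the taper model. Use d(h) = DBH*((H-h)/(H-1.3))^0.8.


Taper: d(h) = DBH * ((H - h) / (H - 1.3))^0.8
Numerator = H - h = 27.3 - 3.1 = 24.2 m
Denominator = H - 1.3 = 27.3 - 1.3 = 26.0 m
Ratio = 24.2 / 26.0 = 0.93077
d = 34.6 * 0.93077^0.8 = 32.7 cm

32.7


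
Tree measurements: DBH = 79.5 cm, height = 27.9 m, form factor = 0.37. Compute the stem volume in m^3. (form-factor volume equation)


Formula: V = pi * (DBH/200)^2 * H * ff
Radius = DBH/200 = 79.5/200 = 0.3975 m
Radius^2 = 0.3975^2 = 0.15800625 m^2
V = pi * 0.15800625 * 27.9 * 0.37
V = 5.124 m^3

5.124


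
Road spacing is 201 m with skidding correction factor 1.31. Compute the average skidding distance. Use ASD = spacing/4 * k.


Formula: ASD = (spacing / 4) * correction
Uncorrected distance = spacing / 4 = 201 / 4 = 50.25 m
ASD = 50.25 * 1.31 = 66 m

66


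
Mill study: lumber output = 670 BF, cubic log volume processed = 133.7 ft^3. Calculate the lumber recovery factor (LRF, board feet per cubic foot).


Formula: LRF = Lumber Output (BF) / Log Input (ft^3)
LRF = 670 BF / 133.7 ft^3
LRF = 5.01 BF/ft^3

5.01


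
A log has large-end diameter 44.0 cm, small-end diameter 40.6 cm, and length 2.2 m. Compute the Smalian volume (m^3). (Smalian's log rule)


Smalian: V = (A1 + A2)/2 * L,  A = pi*(D/200)^2
A1 = pi*(44.0/200)^2 = 0.152053 m^2
A2 = pi*(40.6/200)^2 = 0.129462 m^2
V = (0.152053+0.129462)/2*2.2 = 0.3097 m^3

0.3097


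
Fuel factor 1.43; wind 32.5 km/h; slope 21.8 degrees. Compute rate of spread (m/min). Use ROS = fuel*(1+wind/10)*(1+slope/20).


Formula: ROS = fuel * (1 + wind/10) * (1 + slope/20)
Wind factor = 1 + 32.5/10 = 4.25
Slope factor = 1 + 21.8/20 = 2.09
ROS = 1.43 * 4.25 * 2.09 = 12.7 m/min

12.7


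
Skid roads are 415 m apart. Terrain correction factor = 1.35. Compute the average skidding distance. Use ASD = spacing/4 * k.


Formula: ASD = (spacing / 4) * correction
Uncorrected distance = spacing / 4 = 415 / 4 = 103.75 m
ASD = 103.75 * 1.35 = 140 m

140


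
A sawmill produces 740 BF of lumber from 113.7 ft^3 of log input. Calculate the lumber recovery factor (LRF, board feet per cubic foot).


Formula: LRF = Lumber Output (BF) / Log Input (ft^3)
LRF = 740 BF / 113.7 ft^3
LRF = 6.51 BF/ft^3

6.51


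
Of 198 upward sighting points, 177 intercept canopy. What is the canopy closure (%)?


Formula: Canopy closure = covered points / total points * 100
Closure = 177 / 198 * 100
Closure = 0.8939 * 100 = 89.4%

89.4


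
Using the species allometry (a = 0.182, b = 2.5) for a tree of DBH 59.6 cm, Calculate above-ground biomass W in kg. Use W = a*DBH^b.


Formula: W = a * DBH^b  (allometric power law)
DBH^b = 59.6^2.5 = 27423.0433
W = 0.182 * 27423.0433 = 4991.0 kg

4991.0


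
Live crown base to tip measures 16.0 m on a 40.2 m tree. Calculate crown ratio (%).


Formula: Crown Ratio = (Crown Length / Total Height) * 100
CR = (16.0 m / 40.2 m) * 100
CR = 0.398 * 100 = 39.8%

39.8


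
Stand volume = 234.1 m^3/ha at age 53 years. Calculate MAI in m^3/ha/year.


Formula: MAI = Total Volume / Stand Age
MAI = 234.1 m^3/ha / 53 years
MAI = 4.42 m^3/ha/year

4.42


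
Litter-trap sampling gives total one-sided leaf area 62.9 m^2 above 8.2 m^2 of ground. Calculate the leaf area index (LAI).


Formula: LAI = total leaf area / ground area  (dimensionless)
LAI = 62.9 m^2 / 8.2 m^2
LAI = 7.67

7.67


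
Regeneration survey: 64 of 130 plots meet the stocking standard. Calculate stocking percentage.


Formula: Stocking % = stocked plots / total plots * 100
Stocking = 64 / 130 * 100
Stocking = 0.4923 * 100 = 49.2%

49.2
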